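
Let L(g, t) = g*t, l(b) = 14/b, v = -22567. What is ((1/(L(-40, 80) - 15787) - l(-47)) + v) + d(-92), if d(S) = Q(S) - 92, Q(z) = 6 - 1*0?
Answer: -20215022246/892389 ≈ -22653.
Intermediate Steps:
Q(z) = 6 (Q(z) = 6 + 0 = 6)
d(S) = -86 (d(S) = 6 - 92 = -86)
((1/(L(-40, 80) - 15787) - l(-47)) + v) + d(-92) = ((1/(-40*80 - 15787) - 14/(-47)) - 22567) - 86 = ((1/(-3200 - 15787) - 14*(-1)/47) - 22567) - 86 = ((1/(-18987) - 1*(-14/47)) - 22567) - 86 = ((-1/18987 + 14/47) - 22567) - 86 = (265771/892389 - 22567) - 86 = -20138276792/892389 - 86 = -20215022246/892389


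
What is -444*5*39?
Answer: -86580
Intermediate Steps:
-444*5*39 = -37*60*39 = -2220*39 = -86580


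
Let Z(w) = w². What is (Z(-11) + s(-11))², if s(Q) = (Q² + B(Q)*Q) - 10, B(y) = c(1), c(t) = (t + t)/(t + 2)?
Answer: 454276/9 ≈ 50475.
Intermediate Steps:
c(t) = 2*t/(2 + t) (c(t) = (2*t)/(2 + t) = 2*t/(2 + t))
B(y) = ⅔ (B(y) = 2*1/(2 + 1) = 2*1/3 = 2*1*(⅓) = ⅔)
s(Q) = -10 + Q² + 2*Q/3 (s(Q) = (Q² + 2*Q/3) - 10 = -10 + Q² + 2*Q/3)
(Z(-11) + s(-11))² = ((-11)² + (-10 + (-11)² + (⅔)*(-11)))² = (121 + (-10 + 121 - 22/3))² = (121 + 311/3)² = (674/3)² = 454276/9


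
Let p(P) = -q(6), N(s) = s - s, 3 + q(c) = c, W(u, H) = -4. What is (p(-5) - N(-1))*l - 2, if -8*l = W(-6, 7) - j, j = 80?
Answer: -67/2 ≈ -33.500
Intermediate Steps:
q(c) = -3 + c
N(s) = 0
p(P) = -3 (p(P) = -(-3 + 6) = -1*3 = -3)
l = 21/2 (l = -(-4 - 1*80)/8 = -(-4 - 80)/8 = -⅛*(-84) = 21/2 ≈ 10.500)
(p(-5) - N(-1))*l - 2 = (-3 - 1*0)*(21/2) - 2 = (-3 + 0)*(21/2) - 2 = -3*21/2 - 2 = -63/2 - 2 = -67/2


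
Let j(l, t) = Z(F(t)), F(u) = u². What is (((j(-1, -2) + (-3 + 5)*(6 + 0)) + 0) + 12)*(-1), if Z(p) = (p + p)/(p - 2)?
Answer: -28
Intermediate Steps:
Z(p) = 2*p/(-2 + p) (Z(p) = (2*p)/(-2 + p) = 2*p/(-2 + p))
j(l, t) = 2*t²/(-2 + t²)
(((j(-1, -2) + (-3 + 5)*(6 + 0)) + 0) + 12)*(-1) = (((2*(-2)²/(-2 + (-2)²) + (-3 + 5)*(6 + 0)) + 0) + 12)*(-1) = (((2*4/(-2 + 4) + 2*6) + 0) + 12)*(-1) = (((2*4/2 + 12) + 0) + 12)*(-1) = (((2*4*(½) + 12) + 0) + 12)*(-1) = (((4 + 12) + 0) + 12)*(-1) = ((16 + 0) + 12)*(-1) = (16 + 12)*(-1) = 28*(-1) = -28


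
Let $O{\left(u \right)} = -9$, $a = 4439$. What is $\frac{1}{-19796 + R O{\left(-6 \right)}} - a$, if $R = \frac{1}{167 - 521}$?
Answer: $- \frac{10369171193}{2335925} \approx -4439.0$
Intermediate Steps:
$R = - \frac{1}{354}$ ($R = \frac{1}{-354} = - \frac{1}{354} \approx -0.0028249$)
$\frac{1}{-19796 + R O{\left(-6 \right)}} - a = \frac{1}{-19796 - - \frac{3}{118}} - 4439 = \frac{1}{-19796 + \frac{3}{118}} - 4439 = \frac{1}{- \frac{2335925}{118}} - 4439 = - \frac{118}{2335925} - 4439 = - \frac{10369171193}{2335925}$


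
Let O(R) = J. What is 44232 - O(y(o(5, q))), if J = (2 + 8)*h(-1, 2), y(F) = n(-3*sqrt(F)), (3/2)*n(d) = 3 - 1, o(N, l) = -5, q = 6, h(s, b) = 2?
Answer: 44212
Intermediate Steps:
n(d) = 4/3 (n(d) = 2*(3 - 1)/3 = (2/3)*2 = 4/3)
y(F) = 4/3
J = 20 (J = (2 + 8)*2 = 10*2 = 20)
O(R) = 20
44232 - O(y(o(5, q))) = 44232 - 1*20 = 44232 - 20 = 44212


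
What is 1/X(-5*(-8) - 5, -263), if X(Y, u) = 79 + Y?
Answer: 1/114 ≈ 0.0087719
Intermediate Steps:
1/X(-5*(-8) - 5, -263) = 1/(79 + (-5*(-8) - 5)) = 1/(79 + (40 - 5)) = 1/(79 + 35) = 1/114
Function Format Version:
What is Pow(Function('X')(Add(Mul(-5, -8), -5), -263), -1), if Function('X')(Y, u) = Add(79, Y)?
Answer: Rational(1, 114) ≈ 0.0087719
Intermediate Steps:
Pow(Function('X')(Add(Mul(-5, -8), -5), -263), -1) = Pow(Add(79, Add(Mul(-5, -8), -5)), -1) = Pow(Add(79, Add(40, -5)), -1) = Pow(Add(79, 35), -1) = Pow(114, -1) = Rational(1, 114)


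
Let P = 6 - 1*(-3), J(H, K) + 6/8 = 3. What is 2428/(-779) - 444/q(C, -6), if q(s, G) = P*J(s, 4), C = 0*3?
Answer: -526724/21033 ≈ -25.043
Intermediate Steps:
J(H, K) = 9/4 (J(H, K) = -3/4 + 3 = 9/4)
P = 9 (P = 6 + 3 = 9)
C = 0
q(s, G) = 81/4 (q(s, G) = 9*(9/4) = 81/4)
2428/(-779) - 444/q(C, -6) = 2428/(-779) - 444/81/4 = 2428*(-1/779) - 444*4/81 = -2428/779 - 592/27 = -526724/21033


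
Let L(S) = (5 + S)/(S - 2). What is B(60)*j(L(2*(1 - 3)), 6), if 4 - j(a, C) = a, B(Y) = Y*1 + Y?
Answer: 500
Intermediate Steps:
B(Y) = 2*Y (B(Y) = Y + Y = 2*Y)
L(S) = (5 + S)/(-2 + S)
j(a, C) = 4 - a
B(60)*j(L(2*(1 - 3)), 6) = (2*60)*(4 - (5 + 2*(1 - 3))/(-2 + 2*(1 - 3))) = 120*(4 - (5 + 2*(-2))/(-2 + 2*(-2))) = 120*(4 - (5 - 4)/(-2 - 4)) = 120*(4 - 1/(-6)) = 120*(4 - (-1)/6) = 120*(4 - 1*(-1/6)) = 120*(4 + 1/6) = 120*(25/6) = 500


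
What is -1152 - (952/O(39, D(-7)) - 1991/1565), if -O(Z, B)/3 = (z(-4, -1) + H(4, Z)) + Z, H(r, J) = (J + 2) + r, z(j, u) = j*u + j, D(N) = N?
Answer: -16154791/14085 ≈ -1146.9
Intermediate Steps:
z(j, u) = j + j*u
H(r, J) = 2 + J + r (H(r, J) = (2 + J) + r = 2 + J + r)
O(Z, B) = -18 - 6*Z (O(Z, B) = -3*((-4*(1 - 1) + (2 + Z + 4)) + Z) = -3*((-4*0 + (6 + Z)) + Z) = -3*((0 + (6 + Z)) + Z) = -3*((6 + Z) + Z) = -3*(6 + 2*Z) = -18 - 6*Z)
-1152 - (952/O(39, D(-7)) - 1991/1565) = -1152 - (952/(-18 - 6*39) - 1991/1565) = -1152 - (952/(-18 - 234) - 1991*1/1565) = -1152 - (952/(-252) - 1991/1565) = -1152 - (952*(-1/252) - 1991/1565) = -1152 - (-34/9 - 1991/1565) = -1152 - 1*(-71129/14085) = -1152 + 71129/14085 = -16154791/14085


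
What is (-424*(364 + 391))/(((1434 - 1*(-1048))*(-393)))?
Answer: 160060/487713 ≈ 0.32818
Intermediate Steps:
(-424*(364 + 391))/(((1434 - 1*(-1048))*(-393))) = (-424*755)/(((1434 + 1048)*(-393))) = -320120/(2482*(-393)) = -320120/(-975426) = -320120*(-1/975426) = 160060/487713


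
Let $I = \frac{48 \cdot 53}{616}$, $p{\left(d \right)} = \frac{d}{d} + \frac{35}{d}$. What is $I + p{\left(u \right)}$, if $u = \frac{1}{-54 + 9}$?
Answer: $- \frac{120880}{77} \approx -1569.9$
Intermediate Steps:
$u = - \frac{1}{45}$ ($u = \frac{1}{-45} = - \frac{1}{45} \approx -0.022222$)
$p{\left(d \right)} = 1 + \frac{35}{d}$
$I = \frac{318}{77}$ ($I = 2544 \cdot \frac{1}{616} = \frac{318}{77} \approx 4.1299$)
$I + p{\left(u \right)} = \frac{318}{77} + \frac{35 - \frac{1}{45}}{- \frac{1}{45}} = \frac{318}{77} - 1574 = - \frac{120880}{77}$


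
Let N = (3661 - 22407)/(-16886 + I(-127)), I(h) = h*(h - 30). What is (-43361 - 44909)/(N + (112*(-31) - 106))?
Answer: 26948831/1094238 ≈ 24.628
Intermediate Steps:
I(h) = h*(-30 + h)
N = -18746/3053 (N = (3661 - 22407)/(-16886 - 127*(-30 - 127)) = -18746/(-16886 - 127*(-157)) = -18746/(-16886 + 19939) = -18746/3053 ≈ -6.1402)
(-43361 - 44909)/(N + (112*(-31) - 106)) = (-43361 - 44909)/(-18746/3053 + (112*(-31) - 106)) = -88270/(-18746/3053 + (-3472 - 106)) = -88270/(-18746/3053 - 3578) = -88270/(-10942380/3053) = -88270*(-3053/10942380) = 26948831/1094238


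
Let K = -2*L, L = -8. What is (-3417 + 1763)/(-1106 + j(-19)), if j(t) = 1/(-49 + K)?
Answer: 54582/36499 ≈ 1.4954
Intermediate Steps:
K = 16 (K = -2*(-8) = 16)
j(t) = -1/33 (j(t) = 1/(-49 + 16) = 1/(-33) = -1/33)
(-3417 + 1763)/(-1106 + j(-19)) = (-3417 + 1763)/(-1106 - 1/33) = -1654/(-36499/33) = -1654*(-33/36499) = 54582/36499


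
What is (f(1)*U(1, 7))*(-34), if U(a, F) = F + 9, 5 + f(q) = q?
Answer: 2176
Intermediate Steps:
f(q) = -5 + q
U(a, F) = 9 + F
(f(1)*U(1, 7))*(-34) = ((-5 + 1)*(9 + 7))*(-34) = -4*16*(-34) = -64*(-34) = 2176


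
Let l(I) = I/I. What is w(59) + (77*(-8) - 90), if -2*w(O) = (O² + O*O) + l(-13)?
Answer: -8375/2 ≈ -4187.5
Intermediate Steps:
l(I) = 1
w(O) = -½ - O² (w(O) = -((O² + O*O) + 1)/2 = -((O² + O²) + 1)/2 = -(2*O² + 1)/2 = -(1 + 2*O²)/2 = -½ - O²)
w(59) + (77*(-8) - 90) = (-½ - 1*59²) + (77*(-8) - 90) = (-½ - 1*3481) + (-616 - 90) = (-½ - 3481) - 706 = -6963/2 - 706 = -8375/2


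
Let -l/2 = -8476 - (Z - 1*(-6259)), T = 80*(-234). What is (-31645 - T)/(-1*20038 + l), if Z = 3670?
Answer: -12925/16772 ≈ -0.77063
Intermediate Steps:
T = -18720
l = 36810 (l = -2*(-8476 - (3670 - 1*(-6259))) = -2*(-8476 - (3670 + 6259)) = -2*(-8476 - 1*9929) = -2*(-8476 - 9929) = -2*(-18405) = 36810)
(-31645 - T)/(-1*20038 + l) = (-31645 - 1*(-18720))/(-1*20038 + 36810) = (-31645 + 18720)/(-20038 + 36810) = -12925/16772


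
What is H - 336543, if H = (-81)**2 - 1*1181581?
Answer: -1511563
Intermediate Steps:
H = -1175020 (H = 6561 - 1181581 = -1175020)
H - 336543 = -1175020 - 336543 = -1511563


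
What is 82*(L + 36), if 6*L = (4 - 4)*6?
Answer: 2952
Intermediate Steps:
L = 0 (L = ((4 - 4)*6)/6 = (0*6)/6 = (⅙)*0 = 0)
82*(L + 36) = 82*(0 + 36) = 82*36 = 2952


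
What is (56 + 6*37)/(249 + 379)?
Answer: 139/314 ≈ 0.44268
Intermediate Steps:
(56 + 6*37)/(249 + 379) = (56 + 222)/628 = 278*(1/628) = 139/314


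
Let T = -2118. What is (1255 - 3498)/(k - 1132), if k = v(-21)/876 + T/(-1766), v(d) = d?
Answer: 578326148/291567305 ≈ 1.9835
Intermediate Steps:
k = 303047/257836 (k = -21/876 - 2118/(-1766) = -21*1/876 - 2118*(-1/1766) = -7/292 + 1059/883 = 303047/257836 ≈ 1.1753)
(1255 - 3498)/(k - 1132) = (1255 - 3498)/(303047/257836 - 1132) = -2243/(-291567305/257836) = -2243*(-257836/291567305) = 578326148/291567305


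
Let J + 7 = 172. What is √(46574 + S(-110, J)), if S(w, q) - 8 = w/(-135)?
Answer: 2*√943302/9 ≈ 215.83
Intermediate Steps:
J = 165 (J = -7 + 172 = 165)
S(w, q) = 8 - w/135 (S(w, q) = 8 + w/(-135) = 8 + w*(-1/135) = 8 - w/135)
√(46574 + S(-110, J)) = √(46574 + (8 - 1/135*(-110))) = √(46574 + (8 + 22/27)) = √(46574 + 238/27) = √(1257736/27) = 2*√943302/9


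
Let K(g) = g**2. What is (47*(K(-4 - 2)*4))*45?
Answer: 304560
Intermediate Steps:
(47*(K(-4 - 2)*4))*45 = (47*((-4 - 2)**2*4))*45 = (47*((-6)**2*4))*45 = (47*(36*4))*45 = (47*144)*45 = 6768*45 = 304560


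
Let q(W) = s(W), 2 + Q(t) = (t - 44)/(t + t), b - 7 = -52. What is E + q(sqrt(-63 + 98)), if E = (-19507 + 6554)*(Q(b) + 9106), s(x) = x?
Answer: -10614322897/90 + sqrt(35) ≈ -1.1794e+8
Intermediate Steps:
b = -45 (b = 7 - 52 = -45)
Q(t) = -2 + (-44 + t)/(2*t) (Q(t) = -2 + (t - 44)/(t + t) = -2 + (-44 + t)/((2*t)) = -2 + (-44 + t)*(1/(2*t)) = -2 + (-44 + t)/(2*t))
q(W) = W
E = -10614322897/90 (E = (-19507 + 6554)*((-3/2 - 22/(-45)) + 9106) = -12953*((-3/2 - 22*(-1/45)) + 9106) = -12953*((-3/2 + 22/45) + 9106) = -12953*(-91/90 + 9106) = -12953*819449/90 = -10614322897/90 ≈ -1.1794e+8)
E + q(sqrt(-63 + 98)) = -10614322897/90 + sqrt(-63 + 98) = -10614322897/90 + sqrt(35)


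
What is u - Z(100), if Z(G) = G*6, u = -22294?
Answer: -22894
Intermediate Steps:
Z(G) = 6*G
u - Z(100) = -22294 - 6*100 = -22294 - 1*600 = -22294 - 600 = -22894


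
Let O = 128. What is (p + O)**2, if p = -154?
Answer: 676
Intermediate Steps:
(p + O)**2 = (-154 + 128)**2 = (-26)**2 = 676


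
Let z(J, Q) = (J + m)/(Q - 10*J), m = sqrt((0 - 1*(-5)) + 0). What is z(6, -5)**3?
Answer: -(6 + sqrt(5))**3/274625 ≈ -0.0020343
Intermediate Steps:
m = sqrt(5) (m = sqrt((0 + 5) + 0) = sqrt(5 + 0) = sqrt(5) ≈ 2.2361)
z(J, Q) = (J + sqrt(5))/(Q - 10*J)
z(6, -5)**3 = ((-1*6 - sqrt(5))/(-1*(-5) + 10*6))**3 = ((-6 - sqrt(5))/(5 + 60))**3 = ((-6 - sqrt(5))/65)**3 = (-6/65 - sqrt(5)/65)**3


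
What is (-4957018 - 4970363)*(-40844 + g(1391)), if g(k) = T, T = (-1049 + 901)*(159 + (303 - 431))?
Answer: 451020773592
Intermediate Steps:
T = -4588 (T = -148*(159 - 128) = -148*31 = -4588)
g(k) = -4588
(-4957018 - 4970363)*(-40844 + g(1391)) = (-4957018 - 4970363)*(-40844 - 4588) = -9927381*(-45432) = 451020773592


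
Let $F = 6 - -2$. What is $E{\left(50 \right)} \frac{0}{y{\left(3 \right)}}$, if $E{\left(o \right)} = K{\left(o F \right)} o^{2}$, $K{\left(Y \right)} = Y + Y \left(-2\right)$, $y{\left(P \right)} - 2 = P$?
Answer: $0$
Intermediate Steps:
$y{\left(P \right)} = 2 + P$
$F = 8$ ($F = 6 + 2 = 8$)
$K{\left(Y \right)} = - Y$ ($K{\left(Y \right)} = Y - 2 Y = - Y$)
$E{\left(o \right)} = - 8 o^{3}$ ($E{\left(o \right)} = - o 8 o^{2} = - 8 o o^{2} = - 8 o^{3}$)
$E{\left(50 \right)} \frac{0}{y{\left(3 \right)}} = - 8 \cdot 50^{3} \frac{0}{2 + 3} = \left(-8\right) 125000 \cdot \frac{0}{5} = - 1000000 \cdot 0 \cdot \frac{1}{5} = \left(-1000000\right) 0 = 0$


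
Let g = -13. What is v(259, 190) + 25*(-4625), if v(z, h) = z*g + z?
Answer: -118733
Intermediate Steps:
v(z, h) = -12*z (v(z, h) = z*(-13) + z = -13*z + z = -12*z)
v(259, 190) + 25*(-4625) = -12*259 + 25*(-4625) = -3108 - 115625 = -118733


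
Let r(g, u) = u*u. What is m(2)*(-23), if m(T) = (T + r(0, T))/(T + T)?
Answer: -69/2 ≈ -34.500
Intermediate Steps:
r(g, u) = u²
m(T) = (T + T²)/(2*T) (m(T) = (T + T²)/(T + T) = (T + T²)/((2*T)) = (T + T²)*(1/(2*T)) = (T + T²)/(2*T))
m(2)*(-23) = (½ + (½)*2)*(-23) = (½ + 1)*(-23) = (3/2)*(-23) = -69/2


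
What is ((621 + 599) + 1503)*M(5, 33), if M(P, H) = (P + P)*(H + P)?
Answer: 1034740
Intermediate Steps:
M(P, H) = 2*P*(H + P) (M(P, H) = (2*P)*(H + P) = 2*P*(H + P))
((621 + 599) + 1503)*M(5, 33) = ((621 + 599) + 1503)*(2*5*(33 + 5)) = (1220 + 1503)*(2*5*38) = 2723*380 = 1034740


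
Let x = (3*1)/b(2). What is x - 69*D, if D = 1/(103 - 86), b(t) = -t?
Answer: -189/34 ≈ -5.5588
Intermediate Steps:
D = 1/17 ≈ 0.058824
x = -3/2 (x = (3*1)/((-1*2)) = 3/(-2) = 3*(-½) = -3/2 ≈ -1.5000)
x - 69*D = -3/2 - 69*1/17 = -3/2 - 69/17 = -189/34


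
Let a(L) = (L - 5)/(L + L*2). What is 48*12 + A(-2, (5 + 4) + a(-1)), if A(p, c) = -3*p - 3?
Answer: 579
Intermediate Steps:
a(L) = (-5 + L)/(3*L) (a(L) = (-5 + L)/(L + 2*L) = (-5 + L)/((3*L)) = (-5 + L)*(1/(3*L)) = (-5 + L)/(3*L))
A(p, c) = -3 - 3*p
48*12 + A(-2, (5 + 4) + a(-1)) = 48*12 + (-3 - 3*(-2)) = 576 + (-3 + 6) = 576 + 3 = 579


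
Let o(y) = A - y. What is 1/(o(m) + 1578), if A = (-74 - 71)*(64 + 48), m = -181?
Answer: -1/14481 ≈ -6.9056e-5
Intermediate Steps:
A = -16240 (A = -145*112 = -16240)
o(y) = -16240 - y
1/(o(m) + 1578) = 1/((-16240 - 1*(-181)) + 1578) = 1/((-16240 + 181) + 1578) = 1/(-16059 + 1578) = 1/(-14481) = -1/14481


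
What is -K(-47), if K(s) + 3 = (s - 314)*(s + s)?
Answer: -33931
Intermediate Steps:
K(s) = -3 + 2*s*(-314 + s) (K(s) = -3 + (s - 314)*(s + s) = -3 + (-314 + s)*(2*s) = -3 + 2*s*(-314 + s))
-K(-47) = -(-3 - 628*(-47) + 2*(-47)**2) = -(-3 + 29516 + 2*2209) = -(-3 + 29516 + 4418) = -1*33931 = -33931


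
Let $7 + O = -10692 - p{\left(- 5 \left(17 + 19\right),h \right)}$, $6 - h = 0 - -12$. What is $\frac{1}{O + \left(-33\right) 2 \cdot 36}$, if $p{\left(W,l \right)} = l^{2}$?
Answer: $- \frac{1}{13111} \approx -7.6272 \cdot 10^{-5}$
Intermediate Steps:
$h = -6$ ($h = 6 - \left(0 - -12\right) = 6 - \left(0 + 12\right) = 6 - 12 = -6$)
$O = -10735$ ($O = -7 - 10728 = -10735$)
$\frac{1}{O + \left(-33\right) 2 \cdot 36} = \frac{1}{-10735 + \left(-33\right) 2 \cdot 36} = \frac{1}{-10735 - 2376} = \frac{1}{-13111} = - \frac{1}{13111}$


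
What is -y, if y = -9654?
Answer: 9654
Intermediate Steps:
-y = -1*(-9654) = 9654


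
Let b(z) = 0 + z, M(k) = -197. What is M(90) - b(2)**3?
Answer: -205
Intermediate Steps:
b(z) = z
M(90) - b(2)**3 = -197 - 1*2**3 = -197 - 1*8 = -197 - 8 = -205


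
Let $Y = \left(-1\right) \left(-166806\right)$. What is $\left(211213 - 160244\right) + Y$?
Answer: $217775$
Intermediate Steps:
$Y = 166806$
$\left(211213 - 160244\right) + Y = \left(211213 - 160244\right) + 166806 = 50969 + 166806 = 217775$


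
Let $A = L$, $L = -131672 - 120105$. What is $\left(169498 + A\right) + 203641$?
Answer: $121362$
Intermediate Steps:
$L = -251777$
$A = -251777$
$\left(169498 + A\right) + 203641 = \left(169498 - 251777\right) + 203641 = -82279 + 203641 = 121362$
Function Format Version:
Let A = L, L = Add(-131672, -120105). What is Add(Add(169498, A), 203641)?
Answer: 121362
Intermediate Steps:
L = -251777
A = -251777
Add(Add(169498, A), 203641) = Add(Add(169498, -251777), 203641) = Add(-82279, 203641) = 121362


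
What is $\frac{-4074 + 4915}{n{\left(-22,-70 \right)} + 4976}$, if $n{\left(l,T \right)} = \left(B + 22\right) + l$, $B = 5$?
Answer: $\frac{841}{4981} \approx 0.16884$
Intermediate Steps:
$n{\left(l,T \right)} = 27 + l$ ($n{\left(l,T \right)} = \left(5 + 22\right) + l = 27 + l$)
$\frac{-4074 + 4915}{n{\left(-22,-70 \right)} + 4976} = \frac{-4074 + 4915}{\left(27 - 22\right) + 4976} = \frac{841}{5 + 4976} = \frac{841}{4981}$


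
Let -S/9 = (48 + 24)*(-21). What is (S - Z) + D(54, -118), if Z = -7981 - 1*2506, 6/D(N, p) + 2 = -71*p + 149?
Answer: 205409881/8525 ≈ 24095.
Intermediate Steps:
D(N, p) = 6/(147 - 71*p) (D(N, p) = 6/(-2 + (-71*p + 149)) = 6/(-2 + (149 - 71*p)) = 6/(147 - 71*p))
S = 13608 (S = -9*(48 + 24)*(-21) = -648*(-21) = -9*(-1512) = 13608)
Z = -10487 (Z = -7981 - 2506 = -10487)
(S - Z) + D(54, -118) = (13608 - 1*(-10487)) - 6/(-147 + 71*(-118)) = (13608 + 10487) - 6/(-147 - 8378) = 24095 - 6/(-8525) = 24095 - 6*(-1/8525) = 24095 + 6/8525 = 205409881/8525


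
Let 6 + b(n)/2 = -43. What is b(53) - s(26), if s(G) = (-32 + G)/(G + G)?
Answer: -2545/26 ≈ -97.885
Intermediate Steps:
s(G) = (-32 + G)/(2*G) (s(G) = (-32 + G)/((2*G)) = (-32 + G)*(1/(2*G)) = (-32 + G)/(2*G))
b(n) = -98 (b(n) = -12 + 2*(-43) = -12 - 86 = -98)
b(53) - s(26) = -98 - (-32 + 26)/(2*26) = -98 - (-6)/(2*26) = -98 - 1*(-3/26) = -98 + 3/26 = -2545/26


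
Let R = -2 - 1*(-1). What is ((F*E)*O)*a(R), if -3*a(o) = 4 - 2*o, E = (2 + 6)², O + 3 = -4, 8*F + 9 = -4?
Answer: -1456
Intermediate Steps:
F = -13/8 (F = -9/8 + (⅛)*(-4) = -9/8 - ½ = -13/8 ≈ -1.6250)
O = -7 (O = -3 - 4 = -7)
E = 64 (E = 8² = 64)
R = -1 (R = -2 + 1 = -1)
a(o) = -4/3 + 2*o/3 (a(o) = -(4 - 2*o)/3 = -4/3 + 2*o/3)
((F*E)*O)*a(R) = (-13/8*64*(-7))*(-4/3 + (⅔)*(-1)) = (-104*(-7))*(-4/3 - ⅔) = 728*(-2) = -1456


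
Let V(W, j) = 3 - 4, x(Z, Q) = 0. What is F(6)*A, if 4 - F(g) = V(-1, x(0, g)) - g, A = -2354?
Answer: -25894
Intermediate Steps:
V(W, j) = -1
F(g) = 5 + g (F(g) = 4 - (-1 - g) = 4 + (1 + g) = 5 + g)
F(6)*A = (5 + 6)*(-2354) = 11*(-2354) = -25894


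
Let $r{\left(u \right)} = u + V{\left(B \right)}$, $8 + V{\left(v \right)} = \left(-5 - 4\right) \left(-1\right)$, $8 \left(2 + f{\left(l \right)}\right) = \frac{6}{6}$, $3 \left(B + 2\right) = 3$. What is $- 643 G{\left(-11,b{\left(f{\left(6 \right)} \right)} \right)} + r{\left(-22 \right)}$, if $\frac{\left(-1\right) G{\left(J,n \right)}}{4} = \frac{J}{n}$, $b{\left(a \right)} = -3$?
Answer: $\frac{28229}{3} \approx 9409.7$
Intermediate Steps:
$B = -1$ ($B = -2 + \frac{1}{3} \cdot 3 = -2 + 1 = -1$)
$f{\left(l \right)} = - \frac{15}{8}$ ($f{\left(l \right)} = -2 + \frac{6 \cdot \frac{1}{6}}{8} = -2 + \frac{1}{8} \cdot 1 = -2 + \frac{1}{8} = - \frac{15}{8}$)
$V{\left(v \right)} = 1$ ($V{\left(v \right)} = -8 + \left(-5 - 4\right) \left(-1\right) = -8 - -9 = -8 + 9 = 1$)
$G{\left(J,n \right)} = - \frac{4 J}{n}$ ($G{\left(J,n \right)} = - 4 \frac{J}{n} = - \frac{4 J}{n}$)
$r{\left(u \right)} = 1 + u$ ($r{\left(u \right)} = u + 1 = 1 + u$)
$- 643 G{\left(-11,b{\left(f{\left(6 \right)} \right)} \right)} + r{\left(-22 \right)} = - 643 \left(\left(-4\right) \left(-11\right) \frac{1}{-3}\right) + \left(1 - 22\right) = - 643 \left(\left(-4\right) \left(-11\right) \left(- \frac{1}{3}\right)\right) - 21 = \left(-643\right) \left(- \frac{44}{3}\right) - 21 = \frac{28292}{3} - 21 = \frac{28229}{3}$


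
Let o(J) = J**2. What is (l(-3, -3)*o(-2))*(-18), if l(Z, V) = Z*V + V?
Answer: -432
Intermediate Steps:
l(Z, V) = V + V*Z (l(Z, V) = V*Z + V = V + V*Z)
(l(-3, -3)*o(-2))*(-18) = (-3*(1 - 3)*(-2)**2)*(-18) = (-3*(-2)*4)*(-18) = (6*4)*(-18) = 24*(-18) = -432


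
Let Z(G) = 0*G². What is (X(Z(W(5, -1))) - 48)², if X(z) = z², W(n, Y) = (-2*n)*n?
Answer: 2304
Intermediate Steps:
W(n, Y) = -2*n²
Z(G) = 0
(X(Z(W(5, -1))) - 48)² = (0² - 48)² = (0 - 48)² = (-48)² = 2304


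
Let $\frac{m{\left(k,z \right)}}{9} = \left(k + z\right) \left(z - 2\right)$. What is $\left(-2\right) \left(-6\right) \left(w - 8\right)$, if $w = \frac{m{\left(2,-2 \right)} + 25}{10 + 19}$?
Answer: $- \frac{2484}{29} \approx -85.655$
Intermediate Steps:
$m{\left(k,z \right)} = 9 \left(-2 + z\right) \left(k + z\right)$ ($m{\left(k,z \right)} = 9 \left(k + z\right) \left(z - 2\right) = 9 \left(k + z\right) \left(-2 + z\right) = 9 \left(-2 + z\right) \left(k + z\right)$)
$w = \frac{25}{29}$ ($w = \frac{\left(\left(-18\right) 2 - -36 + 9 \left(-2\right)^{2} + 9 \cdot 2 \left(-2\right)\right) + 25}{10 + 19} = \frac{\left(-36 + 36 + 9 \cdot 4 - 36\right) + 25}{29} = \left(\left(-36 + 36 + 36 - 36\right) + 25\right) \frac{1}{29} = \left(0 + 25\right) \frac{1}{29} = 25 \cdot \frac{1}{29} = \frac{25}{29} \approx 0.86207$)
$\left(-2\right) \left(-6\right) \left(w - 8\right) = \left(-2\right) \left(-6\right) \left(\frac{25}{29} - 8\right) = 12 \left(- \frac{207}{29}\right) = - \frac{2484}{29}$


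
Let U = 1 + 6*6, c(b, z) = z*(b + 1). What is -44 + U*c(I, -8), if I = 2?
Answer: -932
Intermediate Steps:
c(b, z) = z*(1 + b)
U = 37 (U = 1 + 36 = 37)
-44 + U*c(I, -8) = -44 + 37*(-8*(1 + 2)) = -44 + 37*(-8*3) = -44 + 37*(-24) = -44 - 888 = -932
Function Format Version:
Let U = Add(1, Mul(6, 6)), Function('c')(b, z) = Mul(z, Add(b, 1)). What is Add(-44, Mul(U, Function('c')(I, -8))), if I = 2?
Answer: -932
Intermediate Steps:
Function('c')(b, z) = Mul(z, Add(1, b))
U = 37 (U = Add(1, 36) = 37)
Add(-44, Mul(U, Function('c')(I, -8))) = Add(-44, Mul(37, Mul(-8, Add(1, 2)))) = Add(-44, Mul(37, Mul(-8, 3))) = Add(-44, Mul(37, -24)) = Add(-44, -888) = -932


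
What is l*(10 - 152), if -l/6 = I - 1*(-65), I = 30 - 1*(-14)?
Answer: 92868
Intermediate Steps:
I = 44 (I = 30 + 14 = 44)
l = -654 (l = -6*(44 - 1*(-65)) = -6*(44 + 65) = -6*109 = -654)
l*(10 - 152) = -654*(10 - 152) = -654*(-142) = 92868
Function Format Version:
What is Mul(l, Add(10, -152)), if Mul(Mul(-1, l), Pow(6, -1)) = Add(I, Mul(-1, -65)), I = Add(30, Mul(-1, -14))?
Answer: 92868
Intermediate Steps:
I = 44 (I = Add(30, 14) = 44)
l = -654 (l = Mul(-6, Add(44, Mul(-1, -65))) = Mul(-6, Add(44, 65)) = Mul(-6, 109) = -654)
Mul(l, Add(10, -152)) = Mul(-654, Add(10, -152)) = Mul(-654, -142) = 92868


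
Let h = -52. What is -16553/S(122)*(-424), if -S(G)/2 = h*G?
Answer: 877309/1586 ≈ 553.16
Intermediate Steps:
S(G) = 104*G (S(G) = -(-104)*G = 104*G)
-16553/S(122)*(-424) = -16553/(104*122)*(-424) = -16553/12688*(-424) = 877309/1586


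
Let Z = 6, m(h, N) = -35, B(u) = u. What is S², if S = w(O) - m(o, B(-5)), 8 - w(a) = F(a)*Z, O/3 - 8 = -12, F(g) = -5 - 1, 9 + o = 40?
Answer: 6241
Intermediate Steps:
o = 31 (o = -9 + 40 = 31)
F(g) = -6
O = -12 (O = 24 + 3*(-12) = 24 - 36 = -12)
w(a) = 44 (w(a) = 8 - (-6)*6 = 8 - 1*(-36) = 8 + 36 = 44)
S = 79 (S = 44 - 1*(-35) = 44 + 35 = 79)
S² = 79² = 6241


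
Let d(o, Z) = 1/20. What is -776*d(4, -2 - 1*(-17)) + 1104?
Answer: 5326/5 ≈ 1065.2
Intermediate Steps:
d(o, Z) = 1/20
-776*d(4, -2 - 1*(-17)) + 1104 = -776*1/20 + 1104 = -194/5 + 1104 = 5326/5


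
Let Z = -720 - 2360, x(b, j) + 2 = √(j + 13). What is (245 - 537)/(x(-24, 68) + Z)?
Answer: 292/3073 ≈ 0.095021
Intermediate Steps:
x(b, j) = -2 + √(13 + j) (x(b, j) = -2 + √(j + 13) = -2 + √(13 + j))
Z = -3080
(245 - 537)/(x(-24, 68) + Z) = (245 - 537)/((-2 + √(13 + 68)) - 3080) = -292/((-2 + √81) - 3080) = -292/((-2 + 9) - 3080) = -292/(7 - 3080) = -292/(-3073) = -292*(-1/3073) = 292/3073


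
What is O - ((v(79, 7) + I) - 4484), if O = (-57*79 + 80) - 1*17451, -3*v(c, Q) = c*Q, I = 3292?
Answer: -61493/3 ≈ -20498.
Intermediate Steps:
v(c, Q) = -Q*c/3 (v(c, Q) = -c*Q/3 = -Q*c/3)
O = -21874 (O = (-4503 + 80) - 17451 = -4423 - 17451 = -21874)
O - ((v(79, 7) + I) - 4484) = -21874 - ((-1/3*7*79 + 3292) - 4484) = -21874 - ((-553/3 + 3292) - 4484) = -21874 - (9323/3 - 4484) = -21874 - 1*(-4129/3) = -21874 + 4129/3 = -61493/3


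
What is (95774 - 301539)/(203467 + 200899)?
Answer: -205765/404366 ≈ -0.50886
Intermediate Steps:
(95774 - 301539)/(203467 + 200899) = -205765/404366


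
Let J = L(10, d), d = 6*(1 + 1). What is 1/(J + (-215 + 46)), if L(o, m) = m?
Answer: -1/157 ≈ -0.0063694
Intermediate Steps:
d = 12 (d = 6*2 = 12)
J = 12
1/(J + (-215 + 46)) = 1/(12 + (-215 + 46)) = 1/(12 - 169) = 1/(-157) = -1/157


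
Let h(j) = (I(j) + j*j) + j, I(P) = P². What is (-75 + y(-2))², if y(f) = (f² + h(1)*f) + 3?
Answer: 5476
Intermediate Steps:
h(j) = j + 2*j² (h(j) = (j² + j*j) + j = (j² + j²) + j = 2*j² + j = j + 2*j²)
y(f) = 3 + f² + 3*f (y(f) = (f² + (1*(1 + 2*1))*f) + 3 = (f² + (1*(1 + 2))*f) + 3 = (f² + (1*3)*f) + 3 = (f² + 3*f) + 3 = 3 + f² + 3*f)
(-75 + y(-2))² = (-75 + (3 + (-2)² + 3*(-2)))² = (-75 + (3 + 4 - 6))² = (-75 + 1)² = (-74)² = 5476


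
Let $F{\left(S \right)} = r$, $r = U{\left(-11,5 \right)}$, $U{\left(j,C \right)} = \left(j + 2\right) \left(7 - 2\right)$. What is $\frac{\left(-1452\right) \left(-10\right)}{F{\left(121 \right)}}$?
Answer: $- \frac{968}{3} \approx -322.67$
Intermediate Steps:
$U{\left(j,C \right)} = 10 + 5 j$ ($U{\left(j,C \right)} = \left(2 + j\right) 5 = 10 + 5 j$)
$r = -45$ ($r = 10 + 5 \left(-11\right) = 10 - 55 = -45$)
$F{\left(S \right)} = -45$
$\frac{\left(-1452\right) \left(-10\right)}{F{\left(121 \right)}} = \frac{\left(-1452\right) \left(-10\right)}{-45} = 14520 \left(- \frac{1}{45}\right) = - \frac{968}{3}$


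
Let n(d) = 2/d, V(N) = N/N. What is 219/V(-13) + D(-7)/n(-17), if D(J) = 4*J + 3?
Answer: 863/2 ≈ 431.50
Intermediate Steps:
V(N) = 1
D(J) = 3 + 4*J
n(d) = 2/d
219/V(-13) + D(-7)/n(-17) = 219/1 + (3 + 4*(-7))/((2/(-17))) = 219*1 + (3 - 28)/((2*(-1/17))) = 219 - 25/(-2/17) = 219 - 25*(-17/2) = 219 + 425/2 = 863/2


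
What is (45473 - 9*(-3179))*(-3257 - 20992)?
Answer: -1796462916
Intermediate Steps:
(45473 - 9*(-3179))*(-3257 - 20992) = (45473 + 28611)*(-24249) = 74084*(-24249) = -1796462916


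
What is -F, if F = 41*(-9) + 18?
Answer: 351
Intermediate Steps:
F = -351 (F = -369 + 18 = -351)
-F = -1*(-351) = 351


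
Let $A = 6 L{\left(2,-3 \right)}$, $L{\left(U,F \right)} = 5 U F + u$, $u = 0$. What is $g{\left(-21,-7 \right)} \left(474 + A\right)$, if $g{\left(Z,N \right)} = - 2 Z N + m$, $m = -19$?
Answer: $-92022$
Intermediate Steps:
$L{\left(U,F \right)} = 5 F U$ ($L{\left(U,F \right)} = 5 U F + 0 = 5 F U + 0 = 5 F U$)
$g{\left(Z,N \right)} = -19 - 2 N Z$ ($g{\left(Z,N \right)} = - 2 Z N - 19 = - 2 N Z - 19 = -19 - 2 N Z$)
$A = -180$ ($A = 6 \cdot 5 \left(-3\right) 2 = 6 \left(-30\right) = -180$)
$g{\left(-21,-7 \right)} \left(474 + A\right) = \left(-19 - \left(-14\right) \left(-21\right)\right) \left(474 - 180\right) = \left(-19 - 294\right) 294 = \left(-313\right) 294 = -92022$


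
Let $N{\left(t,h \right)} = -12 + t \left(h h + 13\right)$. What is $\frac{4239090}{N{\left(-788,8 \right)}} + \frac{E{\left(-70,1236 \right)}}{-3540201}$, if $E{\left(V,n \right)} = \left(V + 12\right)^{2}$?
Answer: $- \frac{7503717405761}{107423859144} \approx -69.851$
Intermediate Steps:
$E{\left(V,n \right)} = \left(12 + V\right)^{2}$
$N{\left(t,h \right)} = -12 + t \left(13 + h^{2}\right)$ ($N{\left(t,h \right)} = -12 + t \left(h^{2} + 13\right) = -12 + t \left(13 + h^{2}\right)$)
$\frac{4239090}{N{\left(-788,8 \right)}} + \frac{E{\left(-70,1236 \right)}}{-3540201} = \frac{4239090}{-12 + 13 \left(-788\right) - 788 \cdot 8^{2}} + \frac{\left(12 - 70\right)^{2}}{-3540201} = \frac{4239090}{-12 - 10244 - 50432} + \left(-58\right)^{2} \left(- \frac{1}{3540201}\right) = \frac{4239090}{-12 - 10244 - 50432} + 3364 \left(- \frac{1}{3540201}\right) = \frac{4239090}{-60688} - \frac{3364}{3540201} = 4239090 \left(- \frac{1}{60688}\right) - \frac{3364}{3540201} = - \frac{2119545}{30344} - \frac{3364}{3540201} = - \frac{7503717405761}{107423859144}$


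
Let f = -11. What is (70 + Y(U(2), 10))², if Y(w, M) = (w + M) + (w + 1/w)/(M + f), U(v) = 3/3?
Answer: 6241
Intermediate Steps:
U(v) = 1 (U(v) = 3*(⅓) = 1)
Y(w, M) = M + w + (w + 1/w)/(-11 + M) (Y(w, M) = (w + M) + (w + 1/w)/(M - 11) = (M + w) + (w + 1/w)/(-11 + M) = M + w + (w + 1/w)/(-11 + M))
(70 + Y(U(2), 10))² = (70 + (1 - 10*1² + 10*1² + 1*10² - 11*10*1)/(1*(-11 + 10)))² = (70 + 1*(1 - 10*1 + 10*1 + 1*100 - 110)/(-1))² = (70 + 1*(-1)*(1 - 10 + 10 + 100 - 110))² = (70 + 1*(-1)*(-9))² = (70 + 9)² = 79² = 6241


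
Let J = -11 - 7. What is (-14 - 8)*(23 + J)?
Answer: -110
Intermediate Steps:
J = -18
(-14 - 8)*(23 + J) = (-14 - 8)*(23 - 18) = -22*5 = -110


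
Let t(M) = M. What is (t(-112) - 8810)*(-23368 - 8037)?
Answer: 280195410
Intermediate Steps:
(t(-112) - 8810)*(-23368 - 8037) = (-112 - 8810)*(-23368 - 8037) = -8922*(-31405) = 280195410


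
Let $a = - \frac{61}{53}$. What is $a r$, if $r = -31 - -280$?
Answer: $- \frac{15189}{53} \approx -286.58$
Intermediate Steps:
$a = - \frac{61}{53}$ ($a = \left(-61\right) \frac{1}{53} = - \frac{61}{53} \approx -1.1509$)
$r = 249$ ($r = -31 + 280 = 249$)
$a r = \left(- \frac{61}{53}\right) 249 = - \frac{15189}{53}$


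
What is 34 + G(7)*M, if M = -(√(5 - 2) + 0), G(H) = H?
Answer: 34 - 7*√3 ≈ 21.876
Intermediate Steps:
M = -√3 (M = -(√3 + 0) = -√3 ≈ -1.7320)
34 + G(7)*M = 34 + 7*(-√3) = 34 - 7*√3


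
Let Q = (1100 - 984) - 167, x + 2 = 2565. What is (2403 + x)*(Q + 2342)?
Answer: 11377106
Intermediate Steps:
x = 2563 (x = -2 + 2565 = 2563)
Q = -51 (Q = 116 - 167 = -51)
(2403 + x)*(Q + 2342) = (2403 + 2563)*(-51 + 2342) = 4966*2291 = 11377106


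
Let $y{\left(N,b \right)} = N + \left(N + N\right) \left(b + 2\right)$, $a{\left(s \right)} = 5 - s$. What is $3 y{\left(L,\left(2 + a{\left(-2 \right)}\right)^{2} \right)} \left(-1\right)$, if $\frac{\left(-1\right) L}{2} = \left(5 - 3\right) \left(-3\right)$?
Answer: $-6012$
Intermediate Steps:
$L = 12$ ($L = - 2 \left(5 - 3\right) \left(-3\right) = - 2 \cdot 2 \left(-3\right) = \left(-2\right) \left(-6\right) = 12$)
$y{\left(N,b \right)} = N + 2 N \left(2 + b\right)$
$3 y{\left(L,\left(2 + a{\left(-2 \right)}\right)^{2} \right)} \left(-1\right) = 3 \cdot 12 \left(5 + 2 \left(2 + \left(5 - -2\right)\right)^{2}\right) \left(-1\right) = 3 \cdot 12 \left(5 + 2 \left(2 + \left(5 + 2\right)\right)^{2}\right) \left(-1\right) = 3 \cdot 12 \left(5 + 2 \left(2 + 7\right)^{2}\right) \left(-1\right) = 3 \cdot 12 \left(5 + 2 \cdot 9^{2}\right) \left(-1\right) = 3 \cdot 12 \left(5 + 2 \cdot 81\right) \left(-1\right) = 3 \cdot 12 \left(5 + 162\right) \left(-1\right) = 3 \cdot 12 \cdot 167 \left(-1\right) = 3 \cdot 2004 \left(-1\right) = 6012 \left(-1\right) = -6012$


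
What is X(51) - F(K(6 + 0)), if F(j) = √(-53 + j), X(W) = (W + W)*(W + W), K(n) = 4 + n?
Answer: 10404 - I*√43 ≈ 10404.0 - 6.5574*I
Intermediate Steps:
X(W) = 4*W² (X(W) = (2*W)*(2*W) = 4*W²)
X(51) - F(K(6 + 0)) = 4*51² - √(-53 + (4 + (6 + 0))) = 4*2601 - √(-53 + (4 + 6)) = 10404 - √(-53 + 10) = 10404 - √(-43) = 10404 - I*√43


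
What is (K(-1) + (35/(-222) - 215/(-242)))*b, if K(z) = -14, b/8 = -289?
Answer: 412042328/13431 ≈ 30678.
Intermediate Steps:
b = -2312 (b = 8*(-289) = -2312)
(K(-1) + (35/(-222) - 215/(-242)))*b = (-14 + (35/(-222) - 215/(-242)))*(-2312) = (-14 + (35*(-1/222) - 215*(-1/242)))*(-2312) = (-14 + (-35/222 + 215/242))*(-2312) = (-14 + 9815/13431)*(-2312) = -178219/13431*(-2312) = 412042328/13431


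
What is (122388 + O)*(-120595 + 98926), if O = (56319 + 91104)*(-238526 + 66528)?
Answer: 549446504720454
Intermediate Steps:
O = -25356461154 (O = 147423*(-171998) = -25356461154)
(122388 + O)*(-120595 + 98926) = (122388 - 25356461154)*(-120595 + 98926) = -25356338766*(-21669) = 549446504720454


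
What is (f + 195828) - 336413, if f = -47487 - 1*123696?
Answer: -311768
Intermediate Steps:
f = -171183 (f = -47487 - 123696 = -171183)
(f + 195828) - 336413 = (-171183 + 195828) - 336413 = 24645 - 336413 = -311768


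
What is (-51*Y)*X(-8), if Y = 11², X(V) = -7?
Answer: 43197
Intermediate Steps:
Y = 121
(-51*Y)*X(-8) = -51*121*(-7) = -6171*(-7) = 43197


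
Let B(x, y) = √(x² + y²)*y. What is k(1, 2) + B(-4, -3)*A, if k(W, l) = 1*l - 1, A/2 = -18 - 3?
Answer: 631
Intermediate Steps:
A = -42 (A = 2*(-18 - 3) = 2*(-21) = -42)
k(W, l) = -1 + l (k(W, l) = l - 1 = -1 + l)
B(x, y) = y*√(x² + y²)
k(1, 2) + B(-4, -3)*A = (-1 + 2) - 3*√((-4)² + (-3)²)*(-42) = 1 - 3*√(16 + 9)*(-42) = 1 - 3*√25*(-42) = 1 - 3*5*(-42) = 1 - 15*(-42) = 1 + 630 = 631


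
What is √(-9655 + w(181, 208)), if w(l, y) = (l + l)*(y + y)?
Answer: √140937 ≈ 375.42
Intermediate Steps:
w(l, y) = 4*l*y (w(l, y) = (2*l)*(2*y) = 4*l*y)
√(-9655 + w(181, 208)) = √(-9655 + 4*181*208) = √(-9655 + 150592) = √140937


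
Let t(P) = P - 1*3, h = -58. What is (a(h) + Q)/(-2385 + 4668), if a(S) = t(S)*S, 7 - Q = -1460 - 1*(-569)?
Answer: 4436/2283 ≈ 1.9431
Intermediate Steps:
Q = 898 (Q = 7 - (-1460 - 1*(-569)) = 7 - (-1460 + 569) = 7 - 1*(-891) = 7 + 891 = 898)
t(P) = -3 + P (t(P) = P - 3 = -3 + P)
a(S) = S*(-3 + S) (a(S) = (-3 + S)*S = S*(-3 + S))
(a(h) + Q)/(-2385 + 4668) = (-58*(-3 - 58) + 898)/(-2385 + 4668) = (-58*(-61) + 898)/2283 = (3538 + 898)*(1/2283) = 4436*(1/2283) = 4436/2283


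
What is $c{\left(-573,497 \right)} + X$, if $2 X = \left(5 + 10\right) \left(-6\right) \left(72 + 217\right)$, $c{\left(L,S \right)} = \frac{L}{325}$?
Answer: $- \frac{4227198}{325} \approx -13007.0$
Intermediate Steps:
$c{\left(L,S \right)} = \frac{L}{325}$ ($c{\left(L,S \right)} = L \frac{1}{325} = \frac{L}{325}$)
$X = -13005$ ($X = \frac{\left(5 + 10\right) \left(-6\right) \left(72 + 217\right)}{2} = \frac{15 \left(-6\right) 289}{2} = \frac{\left(-90\right) 289}{2} = \frac{1}{2} \left(-26010\right) = -13005$)
$c{\left(-573,497 \right)} + X = \frac{1}{325} \left(-573\right) - 13005 = - \frac{573}{325} - 13005 = - \frac{4227198}{325}$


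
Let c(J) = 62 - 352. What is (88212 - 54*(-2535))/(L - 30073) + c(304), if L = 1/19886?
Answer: -177905564702/598031677 ≈ -297.49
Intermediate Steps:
c(J) = -290
L = 1/19886 ≈ 5.0287e-5
(88212 - 54*(-2535))/(L - 30073) + c(304) = (88212 - 54*(-2535))/(1/19886 - 30073) - 290 = (88212 + 136890)/(-598031677/19886) - 290 = 225102*(-19886/598031677) - 290 = -4476378372/598031677 - 290 = -177905564702/598031677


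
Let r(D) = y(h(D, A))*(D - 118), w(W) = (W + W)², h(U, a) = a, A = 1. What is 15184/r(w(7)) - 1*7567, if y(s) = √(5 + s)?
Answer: -7567 + 292*√6/9 ≈ -7487.5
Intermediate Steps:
w(W) = 4*W² (w(W) = (2*W)² = 4*W²)
r(D) = √6*(-118 + D) (r(D) = √(5 + 1)*(D - 118) = √6*(-118 + D))
15184/r(w(7)) - 1*7567 = 15184/((√6*(-118 + 4*7²))) - 1*7567 = 15184/((√6*(-118 + 4*49))) - 7567 = 15184/((√6*(-118 + 196))) - 7567 = 15184/((√6*78)) - 7567 = 15184/((78*√6)) - 7567 = 15184*(√6/468) - 7567 = 292*√6/9 - 7567 = -7567 + 292*√6/9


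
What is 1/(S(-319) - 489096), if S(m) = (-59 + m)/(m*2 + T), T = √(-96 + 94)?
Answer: -1843373419/901585473589179 - 7*I*√2/1803170947178358 ≈ -2.0446e-6 - 5.49e-15*I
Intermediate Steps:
T = I*√2 (T = √(-2) = I*√2 ≈ 1.4142*I)
S(m) = (-59 + m)/(2*m + I*√2) (S(m) = (-59 + m)/(m*2 + I*√2) = (-59 + m)/(2*m + I*√2))
1/(S(-319) - 489096) = 1/((-59 - 319)/(2*(-319) + I*√2) - 489096) = 1/(-378/(-638 + I*√2) - 489096) = 1/(-489096 - 378/(-638 + I*√2))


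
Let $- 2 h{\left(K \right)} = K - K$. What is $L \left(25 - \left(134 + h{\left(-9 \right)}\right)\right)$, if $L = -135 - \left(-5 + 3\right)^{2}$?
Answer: $15151$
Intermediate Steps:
$h{\left(K \right)} = 0$ ($h{\left(K \right)} = - \frac{K - K}{2} = \left(- \frac{1}{2}\right) 0 = 0$)
$L = -139$ ($L = -135 - \left(-2\right)^{2} = -135 - 4 = -139$)
$L \left(25 - \left(134 + h{\left(-9 \right)}\right)\right) = - 139 \left(25 - 134\right) = \left(-139\right) \left(-109\right) = 15151$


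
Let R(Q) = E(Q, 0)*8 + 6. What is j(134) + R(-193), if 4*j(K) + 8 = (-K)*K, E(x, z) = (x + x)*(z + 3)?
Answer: -13749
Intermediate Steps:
E(x, z) = 2*x*(3 + z) (E(x, z) = (2*x)*(3 + z) = 2*x*(3 + z))
j(K) = -2 - K**2/4 (j(K) = -2 + ((-K)*K)/4 = -2 + (-K**2)/4 = -2 - K**2/4)
R(Q) = 6 + 48*Q (R(Q) = (2*Q*(3 + 0))*8 + 6 = (2*Q*3)*8 + 6 = (6*Q)*8 + 6 = 48*Q + 6 = 6 + 48*Q)
j(134) + R(-193) = (-2 - 1/4*134**2) + (6 + 48*(-193)) = (-2 - 1/4*17956) + (6 - 9264) = (-2 - 4489) - 9258 = -4491 - 9258 = -13749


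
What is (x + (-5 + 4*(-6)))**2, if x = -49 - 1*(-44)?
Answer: 1156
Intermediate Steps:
x = -5 (x = -49 + 44 = -5)
(x + (-5 + 4*(-6)))**2 = (-5 + (-5 + 4*(-6)))**2 = (-5 + (-5 - 24))**2 = (-5 - 29)**2 = (-34)**2 = 1156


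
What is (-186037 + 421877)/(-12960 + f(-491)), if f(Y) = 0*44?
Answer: -1474/81 ≈ -18.198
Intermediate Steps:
f(Y) = 0
(-186037 + 421877)/(-12960 + f(-491)) = (-186037 + 421877)/(-12960 + 0) = 235840/(-12960) = 235840*(-1/12960) = -1474/81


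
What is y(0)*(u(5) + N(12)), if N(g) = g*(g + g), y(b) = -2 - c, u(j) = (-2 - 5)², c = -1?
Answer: -337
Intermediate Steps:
u(j) = 49 (u(j) = (-7)² = 49)
y(b) = -1 (y(b) = -2 - 1*(-1) = -2 + 1 = -1)
N(g) = 2*g² (N(g) = g*(2*g) = 2*g²)
y(0)*(u(5) + N(12)) = -(49 + 2*12²) = -(49 + 2*144) = -(49 + 288) = -1*337 = -337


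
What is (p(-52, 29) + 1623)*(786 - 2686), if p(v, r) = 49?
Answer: -3176800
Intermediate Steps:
(p(-52, 29) + 1623)*(786 - 2686) = (49 + 1623)*(786 - 2686) = 1672*(-1900) = -3176800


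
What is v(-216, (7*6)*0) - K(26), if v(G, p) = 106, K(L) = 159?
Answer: -53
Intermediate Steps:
v(-216, (7*6)*0) - K(26) = 106 - 1*159 = 106 - 159 = -53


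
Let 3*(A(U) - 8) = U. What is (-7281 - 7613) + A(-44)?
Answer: -44702/3 ≈ -14901.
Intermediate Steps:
A(U) = 8 + U/3
(-7281 - 7613) + A(-44) = (-7281 - 7613) + (8 + (1/3)*(-44)) = -14894 + (8 - 44/3) = -14894 - 20/3 = -44702/3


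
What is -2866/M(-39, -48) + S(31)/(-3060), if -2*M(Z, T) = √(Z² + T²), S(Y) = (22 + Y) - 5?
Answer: -4/255 + 5732*√17/255 ≈ 92.665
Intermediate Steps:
S(Y) = 17 + Y
M(Z, T) = -√(T² + Z²)/2 (M(Z, T) = -√(Z² + T²)/2 = -√(T² + Z²)/2)
-2866/M(-39, -48) + S(31)/(-3060) = -2866*(-2/√((-48)² + (-39)²)) + (17 + 31)/(-3060) = -2866*(-2/√(2304 + 1521)) + 48*(-1/3060) = -2866*(-2*√17/255) - 4/255 = -(-5732)*√17/255 - 4/255 = 5732*√17/255 - 4/255 = -4/255 + 5732*√17/255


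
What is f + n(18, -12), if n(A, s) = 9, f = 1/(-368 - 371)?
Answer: 6650/739 ≈ 8.9986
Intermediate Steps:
f = -1/739 (f = 1/(-739) = -1/739 ≈ -0.0013532)
f + n(18, -12) = -1/739 + 9 = 6650/739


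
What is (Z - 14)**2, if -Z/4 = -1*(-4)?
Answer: 900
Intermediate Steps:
Z = -16 (Z = -(-4)*(-4) = -4*4 = -16)
(Z - 14)**2 = (-16 - 14)**2 = (-30)**2 = 900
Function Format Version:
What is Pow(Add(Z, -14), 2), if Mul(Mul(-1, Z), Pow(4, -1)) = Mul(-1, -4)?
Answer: 900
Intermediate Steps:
Z = -16 (Z = Mul(-4, Mul(-1, -4)) = Mul(-4, 4) = -16)
Pow(Add(Z, -14), 2) = Pow(Add(-16, -14), 2) = Pow(-30, 2) = 900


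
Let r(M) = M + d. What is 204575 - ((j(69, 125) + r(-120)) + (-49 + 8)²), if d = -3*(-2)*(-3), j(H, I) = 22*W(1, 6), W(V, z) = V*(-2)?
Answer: 203076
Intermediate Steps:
W(V, z) = -2*V
j(H, I) = -44 (j(H, I) = 22*(-2*1) = 22*(-2) = -44)
d = -18 (d = 6*(-3) = -18)
r(M) = -18 + M (r(M) = M - 18 = -18 + M)
204575 - ((j(69, 125) + r(-120)) + (-49 + 8)²) = 204575 - ((-44 + (-18 - 120)) + (-49 + 8)²) = 204575 - ((-44 - 138) + (-41)²) = 204575 - (-182 + 1681) = 204575 - 1*1499 = 204575 - 1499 = 203076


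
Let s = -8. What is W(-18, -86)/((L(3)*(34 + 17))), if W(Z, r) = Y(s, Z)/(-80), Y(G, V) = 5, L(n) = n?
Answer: -1/2448 ≈ -0.00040850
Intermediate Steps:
W(Z, r) = -1/16 (W(Z, r) = 5/(-80) = 5*(-1/80) = -1/16)
W(-18, -86)/((L(3)*(34 + 17))) = -1/(3*(34 + 17))/16 = -1/(16*(3*51)) = -1/16/153 = -1/16*1/153 = -1/2448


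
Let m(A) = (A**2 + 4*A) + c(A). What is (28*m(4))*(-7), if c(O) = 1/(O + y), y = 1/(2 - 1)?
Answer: -31556/5 ≈ -6311.2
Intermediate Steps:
y = 1 (y = 1/1 = 1)
c(O) = 1/(1 + O) (c(O) = 1/(O + 1) = 1/(1 + O))
m(A) = A**2 + 1/(1 + A) + 4*A (m(A) = (A**2 + 4*A) + 1/(1 + A) = A**2 + 1/(1 + A) + 4*A)
(28*m(4))*(-7) = (28*((1 + 4*(1 + 4)*(4 + 4))/(1 + 4)))*(-7) = (28*((1 + 4*5*8)/5))*(-7) = (28*((1 + 160)/5))*(-7) = (28*((1/5)*161))*(-7) = (28*(161/5))*(-7) = (4508/5)*(-7) = -31556/5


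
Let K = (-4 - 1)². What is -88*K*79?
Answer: -173800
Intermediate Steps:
K = 25 (K = (-5)² = 25)
-88*K*79 = -88*25*79 = -2200*79 = -173800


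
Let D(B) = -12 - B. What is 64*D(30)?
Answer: -2688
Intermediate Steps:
64*D(30) = 64*(-12 - 1*30) = 64*(-12 - 30) = 64*(-42) = -2688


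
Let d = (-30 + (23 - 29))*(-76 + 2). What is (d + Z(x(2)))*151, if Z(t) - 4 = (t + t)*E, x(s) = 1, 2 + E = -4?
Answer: 401056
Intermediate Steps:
E = -6 (E = -2 - 4 = -6)
d = 2664 (d = (-30 - 6)*(-74) = -36*(-74) = 2664)
Z(t) = 4 - 12*t (Z(t) = 4 + (t + t)*(-6) = 4 + (2*t)*(-6) = 4 - 12*t)
(d + Z(x(2)))*151 = (2664 + (4 - 12*1))*151 = (2664 + (4 - 12))*151 = (2664 - 8)*151 = 2656*151 = 401056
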